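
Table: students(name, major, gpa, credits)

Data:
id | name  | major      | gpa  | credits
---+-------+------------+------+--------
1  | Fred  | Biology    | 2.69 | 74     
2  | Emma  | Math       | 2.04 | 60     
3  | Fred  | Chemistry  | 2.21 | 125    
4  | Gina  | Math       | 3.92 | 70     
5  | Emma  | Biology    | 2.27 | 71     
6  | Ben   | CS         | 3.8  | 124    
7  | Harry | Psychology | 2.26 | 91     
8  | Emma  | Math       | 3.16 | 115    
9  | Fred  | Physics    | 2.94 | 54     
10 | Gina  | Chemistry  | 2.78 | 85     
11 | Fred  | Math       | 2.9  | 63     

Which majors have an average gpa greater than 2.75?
SELECT major, AVG(gpa)
FROM students
GROUP BY major
HAVING AVG(gpa) > 2.75

Result:
  CS: avg=3.80
  Math: avg=3.01
  Physics: avg=2.94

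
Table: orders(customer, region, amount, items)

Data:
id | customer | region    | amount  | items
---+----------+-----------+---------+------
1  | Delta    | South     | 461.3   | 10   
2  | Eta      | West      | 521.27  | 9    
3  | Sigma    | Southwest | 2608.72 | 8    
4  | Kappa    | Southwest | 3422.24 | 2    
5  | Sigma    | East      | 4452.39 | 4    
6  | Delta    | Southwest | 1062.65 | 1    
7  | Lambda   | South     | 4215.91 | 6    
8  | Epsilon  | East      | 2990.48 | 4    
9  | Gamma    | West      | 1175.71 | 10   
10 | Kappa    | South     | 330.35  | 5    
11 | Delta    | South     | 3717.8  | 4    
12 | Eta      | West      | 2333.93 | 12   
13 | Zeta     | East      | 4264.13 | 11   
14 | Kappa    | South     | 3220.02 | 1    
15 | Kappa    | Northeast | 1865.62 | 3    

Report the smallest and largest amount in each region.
SELECT region, MIN(amount), MAX(amount)
FROM orders
GROUP BY region

Result:
  East: min=2990.48, max=4452.39
  Northeast: min=1865.62, max=1865.62
  South: min=330.35, max=4215.91
  Southwest: min=1062.65, max=3422.24
  West: min=521.27, max=2333.93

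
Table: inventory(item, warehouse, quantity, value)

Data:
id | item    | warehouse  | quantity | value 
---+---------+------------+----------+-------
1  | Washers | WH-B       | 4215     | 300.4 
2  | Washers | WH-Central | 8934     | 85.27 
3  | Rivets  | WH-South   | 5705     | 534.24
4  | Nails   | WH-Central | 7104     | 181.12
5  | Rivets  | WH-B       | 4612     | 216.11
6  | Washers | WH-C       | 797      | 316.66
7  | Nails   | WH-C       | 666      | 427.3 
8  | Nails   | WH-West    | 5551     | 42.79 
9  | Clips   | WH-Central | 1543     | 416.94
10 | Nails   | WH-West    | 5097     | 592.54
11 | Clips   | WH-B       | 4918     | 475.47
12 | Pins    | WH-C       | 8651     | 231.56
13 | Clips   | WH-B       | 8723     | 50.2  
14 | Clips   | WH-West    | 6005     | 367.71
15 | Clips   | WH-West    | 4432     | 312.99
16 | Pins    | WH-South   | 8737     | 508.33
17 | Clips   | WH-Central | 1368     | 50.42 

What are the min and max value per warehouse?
SELECT warehouse, MIN(value), MAX(value)
FROM inventory
GROUP BY warehouse

Result:
  WH-B: min=50.20, max=475.47
  WH-C: min=231.56, max=427.30
  WH-Central: min=50.42, max=416.94
  WH-South: min=508.33, max=534.24
  WH-West: min=42.79, max=592.54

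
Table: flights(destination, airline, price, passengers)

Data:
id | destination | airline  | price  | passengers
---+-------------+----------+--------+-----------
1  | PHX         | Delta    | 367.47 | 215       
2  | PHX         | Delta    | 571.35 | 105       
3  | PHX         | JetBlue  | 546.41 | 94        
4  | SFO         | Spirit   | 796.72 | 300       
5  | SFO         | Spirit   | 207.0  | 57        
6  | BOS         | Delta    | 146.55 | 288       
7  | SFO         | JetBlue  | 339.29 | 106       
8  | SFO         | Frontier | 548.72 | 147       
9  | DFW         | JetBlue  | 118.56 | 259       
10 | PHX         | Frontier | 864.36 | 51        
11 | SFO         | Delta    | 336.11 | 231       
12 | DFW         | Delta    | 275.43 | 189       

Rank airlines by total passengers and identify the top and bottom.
SELECT airline, SUM(passengers)
FROM flights
GROUP BY airline
ORDER BY SUM(passengers)

All groups:
  Frontier: 198
  Spirit: 357
  JetBlue: 459
  Delta: 1028

Highest: Delta (1028)
Lowest: Frontier (198)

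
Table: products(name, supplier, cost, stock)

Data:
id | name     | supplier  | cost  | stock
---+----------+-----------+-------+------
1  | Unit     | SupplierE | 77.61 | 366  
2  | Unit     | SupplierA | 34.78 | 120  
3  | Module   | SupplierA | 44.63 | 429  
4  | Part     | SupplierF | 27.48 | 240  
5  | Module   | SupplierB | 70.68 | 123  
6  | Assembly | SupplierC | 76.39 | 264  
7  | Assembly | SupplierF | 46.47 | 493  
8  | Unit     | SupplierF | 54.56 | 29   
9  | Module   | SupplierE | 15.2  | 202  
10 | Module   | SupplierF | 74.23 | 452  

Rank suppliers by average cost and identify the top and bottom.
SELECT supplier, AVG(cost)
FROM products
GROUP BY supplier
ORDER BY AVG(cost)

All groups:
  SupplierA: 39.71
  SupplierE: 46.41
  SupplierF: 50.69
  SupplierB: 70.68
  SupplierC: 76.39

Highest: SupplierC (76.39)
Lowest: SupplierA (39.71)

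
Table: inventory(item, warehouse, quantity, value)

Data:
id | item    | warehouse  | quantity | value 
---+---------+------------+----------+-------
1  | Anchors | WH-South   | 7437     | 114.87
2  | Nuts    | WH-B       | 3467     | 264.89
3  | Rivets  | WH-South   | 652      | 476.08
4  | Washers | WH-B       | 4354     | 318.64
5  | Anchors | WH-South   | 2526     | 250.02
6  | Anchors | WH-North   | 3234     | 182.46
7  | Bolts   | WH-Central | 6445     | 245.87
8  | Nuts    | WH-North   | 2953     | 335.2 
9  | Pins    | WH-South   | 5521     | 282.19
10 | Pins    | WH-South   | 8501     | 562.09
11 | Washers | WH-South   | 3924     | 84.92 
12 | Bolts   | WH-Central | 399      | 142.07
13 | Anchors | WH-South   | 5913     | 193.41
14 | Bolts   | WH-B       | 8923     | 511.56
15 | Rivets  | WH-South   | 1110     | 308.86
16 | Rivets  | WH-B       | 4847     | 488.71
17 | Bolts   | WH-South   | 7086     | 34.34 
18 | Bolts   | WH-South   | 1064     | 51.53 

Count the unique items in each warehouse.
SELECT warehouse, COUNT(DISTINCT item)
FROM inventory
GROUP BY warehouse

Result:
  WH-B: 4 distinct
  WH-Central: 1 distinct
  WH-North: 2 distinct
  WH-South: 5 distinct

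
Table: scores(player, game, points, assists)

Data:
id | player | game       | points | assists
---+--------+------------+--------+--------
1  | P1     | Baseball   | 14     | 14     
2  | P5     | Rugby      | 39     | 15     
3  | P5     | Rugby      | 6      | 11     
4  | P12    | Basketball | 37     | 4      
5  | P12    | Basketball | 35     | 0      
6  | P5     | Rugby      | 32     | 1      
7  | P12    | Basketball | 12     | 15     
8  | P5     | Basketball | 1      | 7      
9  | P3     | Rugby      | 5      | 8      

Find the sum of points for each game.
SELECT game, SUM(points) as result
FROM scores
GROUP BY game

Result:
  Baseball: 14
  Basketball: 85
  Rugby: 82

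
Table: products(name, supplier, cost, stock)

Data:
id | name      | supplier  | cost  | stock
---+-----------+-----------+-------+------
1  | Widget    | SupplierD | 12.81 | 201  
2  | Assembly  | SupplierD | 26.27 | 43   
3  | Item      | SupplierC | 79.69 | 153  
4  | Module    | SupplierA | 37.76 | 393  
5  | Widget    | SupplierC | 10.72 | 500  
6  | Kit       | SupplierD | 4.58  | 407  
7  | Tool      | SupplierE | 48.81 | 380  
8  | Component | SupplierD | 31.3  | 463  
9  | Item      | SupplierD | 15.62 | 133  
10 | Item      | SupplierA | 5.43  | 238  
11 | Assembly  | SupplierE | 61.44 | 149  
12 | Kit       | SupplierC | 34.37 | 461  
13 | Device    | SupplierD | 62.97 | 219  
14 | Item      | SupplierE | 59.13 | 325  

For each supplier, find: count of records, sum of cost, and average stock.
SELECT supplier,
       COUNT(*) as cnt,
       SUM(cost) as total_cost,
       AVG(stock) as avg_stock
FROM products
GROUP BY supplier

Result:
  SupplierA: 2 records, 43.19 total cost, 315.50 avg stock
  SupplierC: 3 records, 124.78 total cost, 371.33 avg stock
  SupplierD: 6 records, 153.55 total cost, 244.33 avg stock
  SupplierE: 3 records, 169.38 total cost, 284.67 avg stock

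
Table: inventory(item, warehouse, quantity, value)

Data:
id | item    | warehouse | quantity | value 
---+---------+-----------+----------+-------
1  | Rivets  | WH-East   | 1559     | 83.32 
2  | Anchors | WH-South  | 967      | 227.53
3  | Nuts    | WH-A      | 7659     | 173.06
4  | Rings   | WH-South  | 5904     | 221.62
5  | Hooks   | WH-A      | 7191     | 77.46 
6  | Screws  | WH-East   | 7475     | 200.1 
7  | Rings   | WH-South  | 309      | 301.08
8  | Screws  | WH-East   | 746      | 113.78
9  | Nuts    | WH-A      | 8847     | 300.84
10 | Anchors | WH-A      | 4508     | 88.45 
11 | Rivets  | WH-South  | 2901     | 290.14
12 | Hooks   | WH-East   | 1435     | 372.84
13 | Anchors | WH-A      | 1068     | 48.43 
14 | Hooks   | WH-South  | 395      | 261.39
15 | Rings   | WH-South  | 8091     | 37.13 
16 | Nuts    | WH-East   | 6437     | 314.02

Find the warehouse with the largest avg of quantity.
SELECT warehouse, AVG(quantity) as val
FROM inventory
GROUP BY warehouse
ORDER BY val DESC
LIMIT 1

Result: WH-A with avg(quantity) = 5854.60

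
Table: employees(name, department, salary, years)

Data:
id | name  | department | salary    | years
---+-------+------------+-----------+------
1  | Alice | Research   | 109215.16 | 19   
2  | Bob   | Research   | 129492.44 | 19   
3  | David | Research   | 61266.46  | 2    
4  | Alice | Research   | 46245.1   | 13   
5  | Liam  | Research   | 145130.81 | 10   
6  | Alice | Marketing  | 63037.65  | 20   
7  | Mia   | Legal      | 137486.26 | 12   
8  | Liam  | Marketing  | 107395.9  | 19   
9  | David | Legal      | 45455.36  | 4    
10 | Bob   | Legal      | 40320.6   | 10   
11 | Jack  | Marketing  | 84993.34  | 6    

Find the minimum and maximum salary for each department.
SELECT department, MIN(salary), MAX(salary)
FROM employees
GROUP BY department

Result:
  Legal: min=40320.60, max=137486.26
  Marketing: min=63037.65, max=107395.90
  Research: min=46245.10, max=145130.81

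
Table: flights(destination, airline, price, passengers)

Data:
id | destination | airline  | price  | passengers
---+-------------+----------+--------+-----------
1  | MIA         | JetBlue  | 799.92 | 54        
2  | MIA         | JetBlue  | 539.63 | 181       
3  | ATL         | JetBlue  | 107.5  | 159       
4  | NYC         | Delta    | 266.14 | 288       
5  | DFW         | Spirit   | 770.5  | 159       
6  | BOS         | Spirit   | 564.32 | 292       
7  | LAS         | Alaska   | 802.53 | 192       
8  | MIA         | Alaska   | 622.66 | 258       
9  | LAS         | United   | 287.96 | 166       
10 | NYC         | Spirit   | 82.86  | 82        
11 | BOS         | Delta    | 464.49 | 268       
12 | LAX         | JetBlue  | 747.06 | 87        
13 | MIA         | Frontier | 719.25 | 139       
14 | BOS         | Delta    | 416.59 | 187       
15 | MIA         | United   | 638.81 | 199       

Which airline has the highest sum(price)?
SELECT airline, SUM(price) as val
FROM flights
GROUP BY airline
ORDER BY val DESC
LIMIT 1

Result: JetBlue with sum(price) = 2194.11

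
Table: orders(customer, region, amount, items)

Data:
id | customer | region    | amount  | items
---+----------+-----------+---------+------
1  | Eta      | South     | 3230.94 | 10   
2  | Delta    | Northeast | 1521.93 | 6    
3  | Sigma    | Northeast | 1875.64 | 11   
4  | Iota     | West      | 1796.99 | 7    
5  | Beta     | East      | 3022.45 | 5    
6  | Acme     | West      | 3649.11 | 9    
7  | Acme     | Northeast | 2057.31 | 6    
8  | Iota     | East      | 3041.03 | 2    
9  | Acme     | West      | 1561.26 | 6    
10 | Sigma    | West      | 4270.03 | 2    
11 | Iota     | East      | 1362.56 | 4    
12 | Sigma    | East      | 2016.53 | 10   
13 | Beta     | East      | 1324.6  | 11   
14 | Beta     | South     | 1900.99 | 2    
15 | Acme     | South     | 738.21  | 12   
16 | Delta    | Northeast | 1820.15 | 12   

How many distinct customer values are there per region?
SELECT region, COUNT(DISTINCT customer)
FROM orders
GROUP BY region

Result:
  East: 3 distinct
  Northeast: 3 distinct
  South: 3 distinct
  West: 3 distinct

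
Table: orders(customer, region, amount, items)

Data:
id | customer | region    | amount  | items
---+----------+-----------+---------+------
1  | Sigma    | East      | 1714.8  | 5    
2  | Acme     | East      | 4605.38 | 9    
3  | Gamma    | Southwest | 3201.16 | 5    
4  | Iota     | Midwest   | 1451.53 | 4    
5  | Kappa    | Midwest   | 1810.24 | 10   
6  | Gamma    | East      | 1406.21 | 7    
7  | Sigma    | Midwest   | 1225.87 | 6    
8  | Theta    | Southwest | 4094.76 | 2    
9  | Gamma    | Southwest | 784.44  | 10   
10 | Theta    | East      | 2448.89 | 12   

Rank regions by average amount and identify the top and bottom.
SELECT region, AVG(amount)
FROM orders
GROUP BY region
ORDER BY AVG(amount)

All groups:
  Midwest: 1495.88
  East: 2543.82
  Southwest: 2693.45

Highest: Southwest (2693.45)
Lowest: Midwest (1495.88)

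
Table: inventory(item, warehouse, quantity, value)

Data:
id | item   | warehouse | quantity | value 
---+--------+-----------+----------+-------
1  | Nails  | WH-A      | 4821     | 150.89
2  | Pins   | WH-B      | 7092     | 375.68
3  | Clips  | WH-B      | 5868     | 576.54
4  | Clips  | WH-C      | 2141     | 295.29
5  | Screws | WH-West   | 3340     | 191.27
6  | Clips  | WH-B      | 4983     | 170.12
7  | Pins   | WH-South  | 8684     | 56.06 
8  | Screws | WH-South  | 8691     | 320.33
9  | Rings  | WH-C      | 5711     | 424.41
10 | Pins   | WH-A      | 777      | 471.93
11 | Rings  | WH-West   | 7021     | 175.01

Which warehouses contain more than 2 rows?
SELECT warehouse, COUNT(*) as cnt
FROM inventory
GROUP BY warehouse
HAVING COUNT(*) > 2

Result:
  WH-B: 3

Note: HAVING filters groups after aggregation, WHERE filters rows before.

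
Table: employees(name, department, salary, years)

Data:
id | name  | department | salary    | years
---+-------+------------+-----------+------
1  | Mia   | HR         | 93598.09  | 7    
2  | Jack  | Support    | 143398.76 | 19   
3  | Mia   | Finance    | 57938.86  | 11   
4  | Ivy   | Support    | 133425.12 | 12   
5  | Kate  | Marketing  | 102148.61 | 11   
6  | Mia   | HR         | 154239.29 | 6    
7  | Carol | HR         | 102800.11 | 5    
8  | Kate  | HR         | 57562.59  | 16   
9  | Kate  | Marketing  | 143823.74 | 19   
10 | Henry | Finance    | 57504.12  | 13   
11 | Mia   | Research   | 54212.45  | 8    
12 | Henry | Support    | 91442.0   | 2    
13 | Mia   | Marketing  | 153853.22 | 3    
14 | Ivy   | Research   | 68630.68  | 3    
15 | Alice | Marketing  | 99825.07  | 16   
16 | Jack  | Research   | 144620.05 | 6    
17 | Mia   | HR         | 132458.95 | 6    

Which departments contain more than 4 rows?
SELECT department, COUNT(*) as cnt
FROM employees
GROUP BY department
HAVING COUNT(*) > 4

Result:
  HR: 5

Note: HAVING filters groups after aggregation, WHERE filters rows before.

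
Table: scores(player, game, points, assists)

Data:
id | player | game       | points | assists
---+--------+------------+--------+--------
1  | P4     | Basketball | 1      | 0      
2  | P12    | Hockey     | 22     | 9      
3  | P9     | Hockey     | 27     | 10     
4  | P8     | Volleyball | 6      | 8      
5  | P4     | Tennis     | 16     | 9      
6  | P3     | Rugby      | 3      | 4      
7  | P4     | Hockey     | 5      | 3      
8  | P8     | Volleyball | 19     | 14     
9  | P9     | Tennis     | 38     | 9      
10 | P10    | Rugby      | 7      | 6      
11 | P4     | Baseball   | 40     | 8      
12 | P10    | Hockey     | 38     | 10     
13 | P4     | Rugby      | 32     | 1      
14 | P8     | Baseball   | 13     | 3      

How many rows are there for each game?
SELECT game, COUNT(*) as count
FROM scores
GROUP BY game

Result:
  Baseball: 2
  Basketball: 1
  Hockey: 4
  Rugby: 3
  Tennis: 2
  Volleyball: 2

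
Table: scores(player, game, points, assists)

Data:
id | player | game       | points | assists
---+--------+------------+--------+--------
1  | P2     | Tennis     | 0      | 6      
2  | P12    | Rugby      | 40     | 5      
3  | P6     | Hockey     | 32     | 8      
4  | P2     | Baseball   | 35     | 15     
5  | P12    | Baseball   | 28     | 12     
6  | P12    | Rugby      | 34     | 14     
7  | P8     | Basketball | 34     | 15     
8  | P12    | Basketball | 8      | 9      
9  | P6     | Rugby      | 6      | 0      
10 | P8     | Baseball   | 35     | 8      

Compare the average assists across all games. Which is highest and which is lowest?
SELECT game, AVG(assists)
FROM scores
GROUP BY game
ORDER BY AVG(assists)

All groups:
  Tennis: 6.00
  Rugby: 6.33
  Hockey: 8.00
  Baseball: 11.67
  Basketball: 12.00

Highest: Basketball (12.00)
Lowest: Tennis (6.00)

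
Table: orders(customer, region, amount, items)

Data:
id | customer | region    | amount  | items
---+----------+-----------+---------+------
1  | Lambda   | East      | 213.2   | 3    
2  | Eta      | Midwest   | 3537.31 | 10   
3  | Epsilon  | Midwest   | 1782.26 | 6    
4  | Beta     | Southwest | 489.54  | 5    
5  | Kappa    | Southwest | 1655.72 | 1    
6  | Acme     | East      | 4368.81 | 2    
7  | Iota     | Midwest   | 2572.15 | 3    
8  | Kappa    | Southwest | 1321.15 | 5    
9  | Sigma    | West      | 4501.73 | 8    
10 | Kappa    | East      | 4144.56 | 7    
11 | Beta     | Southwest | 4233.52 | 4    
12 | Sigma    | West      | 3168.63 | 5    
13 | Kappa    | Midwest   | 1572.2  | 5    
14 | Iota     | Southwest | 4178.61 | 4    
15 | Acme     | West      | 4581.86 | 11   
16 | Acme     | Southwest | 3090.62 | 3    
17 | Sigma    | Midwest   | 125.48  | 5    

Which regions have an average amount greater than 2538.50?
SELECT region, AVG(amount)
FROM orders
GROUP BY region
HAVING AVG(amount) > 2538.50

Result:
  East: avg=2908.86
  West: avg=4084.07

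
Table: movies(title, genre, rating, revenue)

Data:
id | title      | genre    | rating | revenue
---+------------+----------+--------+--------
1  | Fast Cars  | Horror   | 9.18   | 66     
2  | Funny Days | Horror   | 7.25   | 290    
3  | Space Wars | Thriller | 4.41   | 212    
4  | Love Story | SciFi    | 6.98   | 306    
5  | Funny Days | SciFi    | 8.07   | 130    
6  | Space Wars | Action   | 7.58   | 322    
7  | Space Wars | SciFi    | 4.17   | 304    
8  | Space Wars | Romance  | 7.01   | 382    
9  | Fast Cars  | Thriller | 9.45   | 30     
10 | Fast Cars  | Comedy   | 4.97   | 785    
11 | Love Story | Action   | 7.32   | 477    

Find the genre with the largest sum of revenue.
SELECT genre, SUM(revenue) as val
FROM movies
GROUP BY genre
ORDER BY val DESC
LIMIT 1

Result: Action with sum(revenue) = 799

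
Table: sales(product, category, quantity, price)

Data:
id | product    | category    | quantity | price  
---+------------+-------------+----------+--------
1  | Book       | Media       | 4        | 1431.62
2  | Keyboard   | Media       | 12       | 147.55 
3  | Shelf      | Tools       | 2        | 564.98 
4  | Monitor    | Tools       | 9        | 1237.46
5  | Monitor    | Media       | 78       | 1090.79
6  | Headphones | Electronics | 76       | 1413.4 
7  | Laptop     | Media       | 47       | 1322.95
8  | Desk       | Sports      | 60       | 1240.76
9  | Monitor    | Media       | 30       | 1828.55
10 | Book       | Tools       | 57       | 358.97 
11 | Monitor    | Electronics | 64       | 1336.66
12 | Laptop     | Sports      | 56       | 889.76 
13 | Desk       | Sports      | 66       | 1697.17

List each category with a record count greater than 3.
SELECT category, COUNT(*) as cnt
FROM sales
GROUP BY category
HAVING COUNT(*) > 3

Result:
  Media: 5

Note: HAVING filters groups after aggregation, WHERE filters rows before.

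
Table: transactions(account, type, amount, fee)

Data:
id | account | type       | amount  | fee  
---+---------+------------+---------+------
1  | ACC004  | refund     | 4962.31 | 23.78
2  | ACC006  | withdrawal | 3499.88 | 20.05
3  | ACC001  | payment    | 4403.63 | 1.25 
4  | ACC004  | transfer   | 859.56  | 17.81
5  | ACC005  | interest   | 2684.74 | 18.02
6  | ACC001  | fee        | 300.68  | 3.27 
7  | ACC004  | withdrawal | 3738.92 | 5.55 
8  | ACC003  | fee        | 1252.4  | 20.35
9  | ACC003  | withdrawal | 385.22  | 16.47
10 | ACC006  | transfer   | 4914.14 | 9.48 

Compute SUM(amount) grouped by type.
SELECT type, SUM(amount) as result
FROM transactions
GROUP BY type

Result:
  fee: 1553.08
  interest: 2684.74
  payment: 4403.63
  refund: 4962.31
  transfer: 5773.70
  withdrawal: 7624.02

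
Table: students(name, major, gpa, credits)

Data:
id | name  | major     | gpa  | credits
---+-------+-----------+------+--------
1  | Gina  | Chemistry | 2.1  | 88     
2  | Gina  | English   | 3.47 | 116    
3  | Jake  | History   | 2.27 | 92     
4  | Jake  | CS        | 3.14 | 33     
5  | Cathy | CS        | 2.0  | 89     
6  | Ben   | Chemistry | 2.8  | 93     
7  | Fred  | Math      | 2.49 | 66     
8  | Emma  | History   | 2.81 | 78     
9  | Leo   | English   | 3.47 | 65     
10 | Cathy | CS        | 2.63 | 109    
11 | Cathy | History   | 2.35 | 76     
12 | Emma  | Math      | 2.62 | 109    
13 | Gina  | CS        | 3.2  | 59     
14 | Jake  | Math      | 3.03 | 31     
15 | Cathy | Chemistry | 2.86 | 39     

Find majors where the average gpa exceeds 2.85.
SELECT major, AVG(gpa)
FROM students
GROUP BY major
HAVING AVG(gpa) > 2.85

Result:
  English: avg=3.47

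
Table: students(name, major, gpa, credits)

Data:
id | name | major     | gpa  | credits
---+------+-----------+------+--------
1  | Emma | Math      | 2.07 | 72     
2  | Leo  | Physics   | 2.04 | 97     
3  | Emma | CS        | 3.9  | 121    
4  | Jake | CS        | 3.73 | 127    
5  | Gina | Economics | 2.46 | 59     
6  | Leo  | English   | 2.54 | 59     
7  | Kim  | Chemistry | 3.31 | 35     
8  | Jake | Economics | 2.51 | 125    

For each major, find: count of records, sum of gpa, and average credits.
SELECT major,
       COUNT(*) as cnt,
       SUM(gpa) as total_gpa,
       AVG(credits) as avg_credits
FROM students
GROUP BY major

Result:
  CS: 2 records, 7.63 total gpa, 124.00 avg credits
  Chemistry: 1 records, 3.31 total gpa, 35.00 avg credits
  Economics: 2 records, 4.97 total gpa, 92.00 avg credits
  English: 1 records, 2.54 total gpa, 59.00 avg credits
  Math: 1 records, 2.07 total gpa, 72.00 avg credits
  Physics: 1 records, 2.04 total gpa, 97.00 avg credits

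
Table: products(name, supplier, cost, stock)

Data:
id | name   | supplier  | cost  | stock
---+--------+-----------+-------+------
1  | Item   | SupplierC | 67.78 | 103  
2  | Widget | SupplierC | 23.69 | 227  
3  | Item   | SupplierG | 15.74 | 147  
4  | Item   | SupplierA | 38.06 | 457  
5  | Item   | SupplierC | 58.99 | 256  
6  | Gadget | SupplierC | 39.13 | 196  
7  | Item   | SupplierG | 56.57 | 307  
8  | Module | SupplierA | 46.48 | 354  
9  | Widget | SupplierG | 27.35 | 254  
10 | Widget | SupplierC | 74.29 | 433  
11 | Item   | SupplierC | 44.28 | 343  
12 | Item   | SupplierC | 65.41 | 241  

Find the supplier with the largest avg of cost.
SELECT supplier, AVG(cost) as val
FROM products
GROUP BY supplier
ORDER BY val DESC
LIMIT 1

Result: SupplierC with avg(cost) = 53.37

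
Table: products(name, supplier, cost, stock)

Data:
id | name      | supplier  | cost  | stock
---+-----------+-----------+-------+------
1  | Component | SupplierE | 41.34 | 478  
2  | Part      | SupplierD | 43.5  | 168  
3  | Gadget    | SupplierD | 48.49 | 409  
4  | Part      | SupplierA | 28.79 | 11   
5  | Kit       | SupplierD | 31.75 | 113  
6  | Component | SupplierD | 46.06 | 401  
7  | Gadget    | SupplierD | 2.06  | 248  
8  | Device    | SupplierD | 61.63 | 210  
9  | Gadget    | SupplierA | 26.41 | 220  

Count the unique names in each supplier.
SELECT supplier, COUNT(DISTINCT name)
FROM products
GROUP BY supplier

Result:
  SupplierA: 2 distinct
  SupplierD: 5 distinct
  SupplierE: 1 distinct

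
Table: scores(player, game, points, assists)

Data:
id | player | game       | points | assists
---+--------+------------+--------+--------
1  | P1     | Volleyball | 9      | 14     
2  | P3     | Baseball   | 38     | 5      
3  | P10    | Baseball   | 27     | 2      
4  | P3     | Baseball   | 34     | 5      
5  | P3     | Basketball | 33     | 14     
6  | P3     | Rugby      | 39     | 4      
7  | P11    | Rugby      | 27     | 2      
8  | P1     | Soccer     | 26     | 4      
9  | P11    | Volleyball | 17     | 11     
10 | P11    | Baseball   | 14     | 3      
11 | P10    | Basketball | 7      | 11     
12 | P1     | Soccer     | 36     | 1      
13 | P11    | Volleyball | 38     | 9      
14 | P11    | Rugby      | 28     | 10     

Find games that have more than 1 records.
SELECT game, COUNT(*) as cnt
FROM scores
GROUP BY game
HAVING COUNT(*) > 1

Result:
  Baseball: 4
  Basketball: 2
  Rugby: 3
  Soccer: 2
  Volleyball: 3

Note: HAVING filters groups after aggregation, WHERE filters rows before.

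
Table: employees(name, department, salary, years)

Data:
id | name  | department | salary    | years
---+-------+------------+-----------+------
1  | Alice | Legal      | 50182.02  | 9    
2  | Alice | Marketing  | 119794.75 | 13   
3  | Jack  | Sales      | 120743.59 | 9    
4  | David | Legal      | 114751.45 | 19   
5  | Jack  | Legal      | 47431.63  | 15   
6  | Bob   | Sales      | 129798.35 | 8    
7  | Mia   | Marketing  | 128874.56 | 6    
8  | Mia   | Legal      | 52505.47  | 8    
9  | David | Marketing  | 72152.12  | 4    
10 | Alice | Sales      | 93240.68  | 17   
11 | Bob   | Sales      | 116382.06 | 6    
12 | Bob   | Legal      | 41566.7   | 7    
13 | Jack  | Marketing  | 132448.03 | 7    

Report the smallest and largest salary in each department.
SELECT department, MIN(salary), MAX(salary)
FROM employees
GROUP BY department

Result:
  Legal: min=41566.70, max=114751.45
  Marketing: min=72152.12, max=132448.03
  Sales: min=93240.68, max=129798.35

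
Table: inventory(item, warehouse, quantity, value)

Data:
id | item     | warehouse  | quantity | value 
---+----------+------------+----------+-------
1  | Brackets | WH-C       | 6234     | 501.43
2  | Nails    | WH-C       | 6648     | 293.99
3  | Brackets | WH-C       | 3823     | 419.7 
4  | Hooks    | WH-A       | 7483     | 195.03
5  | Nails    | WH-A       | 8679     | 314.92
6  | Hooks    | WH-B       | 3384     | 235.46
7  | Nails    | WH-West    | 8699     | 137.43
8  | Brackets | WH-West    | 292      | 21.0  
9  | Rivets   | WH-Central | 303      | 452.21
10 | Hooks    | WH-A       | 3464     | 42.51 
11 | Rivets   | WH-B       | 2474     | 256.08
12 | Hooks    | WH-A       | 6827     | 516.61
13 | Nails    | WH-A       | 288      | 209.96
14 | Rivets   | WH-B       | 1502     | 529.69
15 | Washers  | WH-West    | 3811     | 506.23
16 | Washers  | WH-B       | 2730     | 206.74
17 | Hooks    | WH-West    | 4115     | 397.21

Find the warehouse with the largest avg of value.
SELECT warehouse, AVG(value) as val
FROM inventory
GROUP BY warehouse
ORDER BY val DESC
LIMIT 1

Result: WH-Central with avg(value) = 452.21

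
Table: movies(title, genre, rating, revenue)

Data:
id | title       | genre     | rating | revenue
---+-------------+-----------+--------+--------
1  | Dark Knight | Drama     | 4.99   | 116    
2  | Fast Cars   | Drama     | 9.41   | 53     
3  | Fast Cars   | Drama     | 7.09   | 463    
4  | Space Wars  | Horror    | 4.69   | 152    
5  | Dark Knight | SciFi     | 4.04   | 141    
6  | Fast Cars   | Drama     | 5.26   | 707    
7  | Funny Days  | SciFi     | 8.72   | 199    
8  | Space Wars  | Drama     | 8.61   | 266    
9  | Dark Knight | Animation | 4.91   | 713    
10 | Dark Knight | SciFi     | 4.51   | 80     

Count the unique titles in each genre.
SELECT genre, COUNT(DISTINCT title)
FROM movies
GROUP BY genre

Result:
  Animation: 1 distinct
  Drama: 3 distinct
  Horror: 1 distinct
  SciFi: 2 distinct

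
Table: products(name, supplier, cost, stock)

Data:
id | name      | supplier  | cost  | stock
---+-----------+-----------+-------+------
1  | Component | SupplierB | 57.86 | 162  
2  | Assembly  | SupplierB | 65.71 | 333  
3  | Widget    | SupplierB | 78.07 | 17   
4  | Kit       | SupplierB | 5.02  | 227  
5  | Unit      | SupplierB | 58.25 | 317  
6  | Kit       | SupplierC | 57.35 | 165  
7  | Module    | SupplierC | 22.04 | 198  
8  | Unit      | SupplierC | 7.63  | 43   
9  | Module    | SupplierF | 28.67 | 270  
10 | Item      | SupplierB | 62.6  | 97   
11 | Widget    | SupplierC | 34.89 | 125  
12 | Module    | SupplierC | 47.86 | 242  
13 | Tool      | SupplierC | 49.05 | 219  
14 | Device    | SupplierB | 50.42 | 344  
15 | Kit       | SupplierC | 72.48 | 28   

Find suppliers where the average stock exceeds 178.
SELECT supplier, AVG(stock)
FROM products
GROUP BY supplier
HAVING AVG(stock) > 178

Result:
  SupplierB: avg=213.86
  SupplierF: avg=270.00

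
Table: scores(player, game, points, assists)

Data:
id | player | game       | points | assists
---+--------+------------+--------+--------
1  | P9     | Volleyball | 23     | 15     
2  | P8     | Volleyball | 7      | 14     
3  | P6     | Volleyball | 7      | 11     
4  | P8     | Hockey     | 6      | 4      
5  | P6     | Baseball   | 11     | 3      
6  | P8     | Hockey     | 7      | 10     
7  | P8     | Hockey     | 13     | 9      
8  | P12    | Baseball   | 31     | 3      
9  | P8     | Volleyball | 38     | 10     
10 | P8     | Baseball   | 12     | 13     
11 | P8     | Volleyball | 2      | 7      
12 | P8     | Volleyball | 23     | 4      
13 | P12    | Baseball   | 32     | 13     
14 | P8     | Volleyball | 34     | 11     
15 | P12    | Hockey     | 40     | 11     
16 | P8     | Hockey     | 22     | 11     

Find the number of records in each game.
SELECT game, COUNT(*) as count
FROM scores
GROUP BY game

Result:
  Baseball: 4
  Hockey: 5
  Volleyball: 7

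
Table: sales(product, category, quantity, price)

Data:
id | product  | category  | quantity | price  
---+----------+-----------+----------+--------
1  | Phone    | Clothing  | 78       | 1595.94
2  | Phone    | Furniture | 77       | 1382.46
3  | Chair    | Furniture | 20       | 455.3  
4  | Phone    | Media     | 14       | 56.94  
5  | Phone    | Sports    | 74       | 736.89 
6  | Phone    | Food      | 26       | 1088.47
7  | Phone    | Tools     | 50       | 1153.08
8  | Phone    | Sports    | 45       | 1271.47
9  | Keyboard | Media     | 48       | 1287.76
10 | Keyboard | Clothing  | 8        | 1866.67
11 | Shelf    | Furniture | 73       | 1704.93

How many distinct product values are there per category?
SELECT category, COUNT(DISTINCT product)
FROM sales
GROUP BY category

Result:
  Clothing: 2 distinct
  Food: 1 distinct
  Furniture: 3 distinct
  Media: 2 distinct
  Sports: 1 distinct
  Tools: 1 distinct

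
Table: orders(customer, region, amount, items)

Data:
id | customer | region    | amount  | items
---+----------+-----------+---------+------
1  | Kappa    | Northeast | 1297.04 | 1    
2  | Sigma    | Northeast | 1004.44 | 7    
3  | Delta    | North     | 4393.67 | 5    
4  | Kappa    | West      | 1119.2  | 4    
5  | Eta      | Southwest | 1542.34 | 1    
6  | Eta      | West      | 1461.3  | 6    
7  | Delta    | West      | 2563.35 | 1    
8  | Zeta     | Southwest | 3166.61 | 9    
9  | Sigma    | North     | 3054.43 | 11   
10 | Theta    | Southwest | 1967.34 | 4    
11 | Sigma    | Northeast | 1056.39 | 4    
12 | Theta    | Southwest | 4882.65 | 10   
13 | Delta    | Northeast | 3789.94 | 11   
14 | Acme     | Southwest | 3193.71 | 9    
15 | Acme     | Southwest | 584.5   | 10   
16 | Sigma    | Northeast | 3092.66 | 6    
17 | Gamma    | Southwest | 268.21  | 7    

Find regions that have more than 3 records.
SELECT region, COUNT(*) as cnt
FROM orders
GROUP BY region
HAVING COUNT(*) > 3

Result:
  Northeast: 5
  Southwest: 7

Note: HAVING filters groups after aggregation, WHERE filters rows before.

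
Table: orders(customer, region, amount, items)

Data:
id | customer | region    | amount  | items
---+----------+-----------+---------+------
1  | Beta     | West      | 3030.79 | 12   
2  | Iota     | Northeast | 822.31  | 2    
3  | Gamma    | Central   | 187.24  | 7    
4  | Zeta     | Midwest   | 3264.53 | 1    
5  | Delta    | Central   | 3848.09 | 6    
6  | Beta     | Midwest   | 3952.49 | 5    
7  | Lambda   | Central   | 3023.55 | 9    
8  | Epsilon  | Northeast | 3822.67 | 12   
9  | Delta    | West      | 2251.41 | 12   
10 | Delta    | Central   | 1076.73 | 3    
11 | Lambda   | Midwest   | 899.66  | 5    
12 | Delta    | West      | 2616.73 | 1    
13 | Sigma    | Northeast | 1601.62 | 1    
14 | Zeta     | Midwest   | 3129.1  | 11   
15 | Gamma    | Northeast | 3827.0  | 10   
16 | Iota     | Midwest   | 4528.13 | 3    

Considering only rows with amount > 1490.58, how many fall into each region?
SELECT region, COUNT(*)
FROM orders
WHERE amount > 1490.58
GROUP BY region

Note: WHERE filters rows before grouping.

Result:
  Central: 2
  Midwest: 4
  Northeast: 3
  West: 3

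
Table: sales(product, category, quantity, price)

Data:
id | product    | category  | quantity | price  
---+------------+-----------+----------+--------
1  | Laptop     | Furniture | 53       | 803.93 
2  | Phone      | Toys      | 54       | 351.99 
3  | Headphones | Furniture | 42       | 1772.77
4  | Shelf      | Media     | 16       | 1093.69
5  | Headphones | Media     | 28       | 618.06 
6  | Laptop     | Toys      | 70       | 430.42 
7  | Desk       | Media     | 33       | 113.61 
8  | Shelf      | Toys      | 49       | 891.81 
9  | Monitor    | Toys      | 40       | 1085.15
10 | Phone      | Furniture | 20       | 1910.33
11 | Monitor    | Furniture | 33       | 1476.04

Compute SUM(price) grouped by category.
SELECT category, SUM(price) as result
FROM sales
GROUP BY category

Result:
  Furniture: 5963.07
  Media: 1825.36
  Toys: 2759.37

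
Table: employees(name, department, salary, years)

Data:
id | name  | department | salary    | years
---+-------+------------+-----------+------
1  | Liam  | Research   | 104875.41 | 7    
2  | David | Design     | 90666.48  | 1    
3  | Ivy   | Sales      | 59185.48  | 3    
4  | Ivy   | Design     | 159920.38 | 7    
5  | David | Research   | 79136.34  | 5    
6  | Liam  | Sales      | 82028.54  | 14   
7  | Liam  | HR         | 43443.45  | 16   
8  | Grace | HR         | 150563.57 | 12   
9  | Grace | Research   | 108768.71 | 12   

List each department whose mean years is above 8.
SELECT department, AVG(years)
FROM employees
GROUP BY department
HAVING AVG(years) > 8

Result:
  HR: avg=14.00
  Sales: avg=8.50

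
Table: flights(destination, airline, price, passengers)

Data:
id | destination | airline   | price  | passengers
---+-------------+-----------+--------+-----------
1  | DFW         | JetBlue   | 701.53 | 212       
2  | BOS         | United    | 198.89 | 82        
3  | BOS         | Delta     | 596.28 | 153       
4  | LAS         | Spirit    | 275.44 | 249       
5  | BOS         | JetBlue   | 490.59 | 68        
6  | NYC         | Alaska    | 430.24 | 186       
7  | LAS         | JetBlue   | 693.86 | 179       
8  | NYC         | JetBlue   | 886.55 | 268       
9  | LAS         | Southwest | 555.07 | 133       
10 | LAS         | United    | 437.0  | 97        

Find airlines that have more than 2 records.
SELECT airline, COUNT(*) as cnt
FROM flights
GROUP BY airline
HAVING COUNT(*) > 2

Result:
  JetBlue: 4

Note: HAVING filters groups after aggregation, WHERE filters rows before.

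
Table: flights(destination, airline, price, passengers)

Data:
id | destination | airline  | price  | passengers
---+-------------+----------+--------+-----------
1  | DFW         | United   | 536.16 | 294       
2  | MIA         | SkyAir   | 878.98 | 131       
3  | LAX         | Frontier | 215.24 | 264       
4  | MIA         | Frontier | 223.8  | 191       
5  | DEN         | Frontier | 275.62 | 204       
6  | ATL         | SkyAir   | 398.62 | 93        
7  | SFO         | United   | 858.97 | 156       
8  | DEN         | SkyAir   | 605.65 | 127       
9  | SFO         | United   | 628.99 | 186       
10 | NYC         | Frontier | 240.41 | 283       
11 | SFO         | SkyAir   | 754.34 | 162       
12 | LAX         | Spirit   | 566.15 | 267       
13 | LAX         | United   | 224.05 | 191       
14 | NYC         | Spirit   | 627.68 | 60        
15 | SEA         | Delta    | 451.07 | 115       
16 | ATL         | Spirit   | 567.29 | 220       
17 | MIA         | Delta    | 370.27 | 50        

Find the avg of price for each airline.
SELECT airline, AVG(price) as result
FROM flights
GROUP BY airline

Result:
  Delta: 410.67
  Frontier: 238.77
  SkyAir: 659.40
  Spirit: 587.04
  United: 562.04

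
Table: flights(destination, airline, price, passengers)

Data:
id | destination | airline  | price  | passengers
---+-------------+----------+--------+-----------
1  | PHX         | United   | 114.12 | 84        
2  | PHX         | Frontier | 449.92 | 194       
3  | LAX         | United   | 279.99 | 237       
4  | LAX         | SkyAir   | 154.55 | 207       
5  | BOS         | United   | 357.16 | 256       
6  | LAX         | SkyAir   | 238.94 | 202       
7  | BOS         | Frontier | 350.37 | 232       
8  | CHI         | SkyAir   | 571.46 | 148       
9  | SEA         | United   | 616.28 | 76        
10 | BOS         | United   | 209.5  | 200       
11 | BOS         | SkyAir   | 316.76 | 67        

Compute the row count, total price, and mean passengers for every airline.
SELECT airline,
       COUNT(*) as cnt,
       SUM(price) as total_price,
       AVG(passengers) as avg_passengers
FROM flights
GROUP BY airline

Result:
  Frontier: 2 records, 800.29 total price, 213.00 avg passengers
  SkyAir: 4 records, 1281.71 total price, 156.00 avg passengers
  United: 5 records, 1577.05 total price, 170.60 avg passengers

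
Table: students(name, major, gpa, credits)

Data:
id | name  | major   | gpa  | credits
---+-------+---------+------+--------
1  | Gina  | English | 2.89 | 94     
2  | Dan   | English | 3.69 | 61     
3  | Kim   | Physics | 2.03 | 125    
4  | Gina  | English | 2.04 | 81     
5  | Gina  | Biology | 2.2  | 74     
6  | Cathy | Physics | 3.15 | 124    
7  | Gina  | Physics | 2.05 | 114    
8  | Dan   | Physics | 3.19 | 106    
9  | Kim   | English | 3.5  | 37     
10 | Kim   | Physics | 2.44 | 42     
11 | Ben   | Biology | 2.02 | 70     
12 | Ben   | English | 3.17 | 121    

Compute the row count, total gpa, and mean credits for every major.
SELECT major,
       COUNT(*) as cnt,
       SUM(gpa) as total_gpa,
       AVG(credits) as avg_credits
FROM students
GROUP BY major

Result:
  Biology: 2 records, 4.22 total gpa, 72.00 avg credits
  English: 5 records, 15.29 total gpa, 78.80 avg credits
  Physics: 5 records, 12.86 total gpa, 102.20 avg credits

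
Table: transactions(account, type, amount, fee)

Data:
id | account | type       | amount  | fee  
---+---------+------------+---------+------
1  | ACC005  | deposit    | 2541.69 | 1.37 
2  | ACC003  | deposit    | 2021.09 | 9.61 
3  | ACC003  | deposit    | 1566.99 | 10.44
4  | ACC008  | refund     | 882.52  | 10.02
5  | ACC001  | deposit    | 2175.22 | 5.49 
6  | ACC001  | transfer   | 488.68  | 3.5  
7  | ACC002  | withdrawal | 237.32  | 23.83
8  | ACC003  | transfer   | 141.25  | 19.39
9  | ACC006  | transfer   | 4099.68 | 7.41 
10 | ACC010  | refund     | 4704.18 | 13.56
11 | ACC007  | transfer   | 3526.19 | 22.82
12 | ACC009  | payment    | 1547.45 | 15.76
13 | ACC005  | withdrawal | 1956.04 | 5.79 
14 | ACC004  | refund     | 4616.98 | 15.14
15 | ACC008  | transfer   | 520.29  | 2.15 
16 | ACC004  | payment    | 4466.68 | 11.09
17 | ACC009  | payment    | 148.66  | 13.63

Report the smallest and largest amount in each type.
SELECT type, MIN(amount), MAX(amount)
FROM transactions
GROUP BY type

Result:
  deposit: min=1566.99, max=2541.69
  payment: min=148.66, max=4466.68
  refund: min=882.52, max=4704.18
  transfer: min=141.25, max=4099.68
  withdrawal: min=237.32, max=1956.04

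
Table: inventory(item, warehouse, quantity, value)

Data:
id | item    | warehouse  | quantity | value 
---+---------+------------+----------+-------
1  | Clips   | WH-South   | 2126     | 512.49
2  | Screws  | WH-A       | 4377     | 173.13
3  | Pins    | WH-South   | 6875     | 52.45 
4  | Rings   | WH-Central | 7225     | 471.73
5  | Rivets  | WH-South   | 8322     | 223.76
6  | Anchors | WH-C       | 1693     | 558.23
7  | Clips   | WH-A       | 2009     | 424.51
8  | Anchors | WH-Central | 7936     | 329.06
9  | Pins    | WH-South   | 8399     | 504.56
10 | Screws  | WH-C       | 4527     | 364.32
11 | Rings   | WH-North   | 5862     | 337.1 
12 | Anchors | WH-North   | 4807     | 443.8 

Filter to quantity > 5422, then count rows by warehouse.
SELECT warehouse, COUNT(*)
FROM inventory
WHERE quantity > 5422
GROUP BY warehouse

Note: WHERE filters rows before grouping.

Result:
  WH-Central: 2
  WH-North: 1
  WH-South: 3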